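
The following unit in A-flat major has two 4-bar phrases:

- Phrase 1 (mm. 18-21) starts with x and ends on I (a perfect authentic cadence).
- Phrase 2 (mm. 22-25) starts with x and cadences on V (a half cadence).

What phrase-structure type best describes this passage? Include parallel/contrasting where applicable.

phrase group

The second phrase closes with a half cadence, which is not stronger than the first phrase's perfect authentic cadence; without a weak→strong cadential pair there is no antecedent–consequent relationship, so this is a phrase group rather than a period.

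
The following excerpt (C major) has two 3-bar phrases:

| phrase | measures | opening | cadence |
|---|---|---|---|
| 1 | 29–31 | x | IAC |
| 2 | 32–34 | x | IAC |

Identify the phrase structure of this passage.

repeated phrase

Both phrases have the same opening (x) and the same cadence (imperfect authentic cadence): the second is a restatement, not a consequent, so this is a repeated phrase rather than a period.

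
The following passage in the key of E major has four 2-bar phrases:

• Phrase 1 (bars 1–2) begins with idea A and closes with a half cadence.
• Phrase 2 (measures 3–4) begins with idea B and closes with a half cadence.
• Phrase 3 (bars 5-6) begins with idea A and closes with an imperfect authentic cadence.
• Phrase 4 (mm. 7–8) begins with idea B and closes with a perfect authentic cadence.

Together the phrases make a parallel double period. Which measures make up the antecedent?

In a double period the first pair of phrases (ending half cadence) is the large antecedent and the second pair (ending perfect authentic cadence) is the large consequent; the antecedent is measures 1–4.

measures 1–4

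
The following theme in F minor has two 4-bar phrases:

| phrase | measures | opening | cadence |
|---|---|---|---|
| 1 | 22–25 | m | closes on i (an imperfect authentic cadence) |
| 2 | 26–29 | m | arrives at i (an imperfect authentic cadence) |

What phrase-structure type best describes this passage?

Both phrases have the same opening (m) and the same cadence (imperfect authentic cadence): the second is a restatement, not a consequent, so this is a repeated phrase rather than a period.

repeated phrase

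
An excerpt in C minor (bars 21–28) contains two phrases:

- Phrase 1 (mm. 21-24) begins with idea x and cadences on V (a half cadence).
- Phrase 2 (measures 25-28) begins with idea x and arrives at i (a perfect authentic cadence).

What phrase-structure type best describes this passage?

Phrase 1 ends with a half cadence (weaker) and phrase 2 with a perfect authentic cadence (stronger): antecedent + consequent = a period.
The two phrases open with the same material (x / x), so the period is parallel.

parallel period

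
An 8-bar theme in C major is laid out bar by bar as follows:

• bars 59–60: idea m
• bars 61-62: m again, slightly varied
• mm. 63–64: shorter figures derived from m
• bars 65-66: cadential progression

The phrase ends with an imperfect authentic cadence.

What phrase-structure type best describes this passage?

sentence

Basic idea (mm. 59–60) + its repetition (bars 61–62) form the presentation; fragmentation and cadence (mm. 63-66) form the continuation — the 8-bar whole is a sentence.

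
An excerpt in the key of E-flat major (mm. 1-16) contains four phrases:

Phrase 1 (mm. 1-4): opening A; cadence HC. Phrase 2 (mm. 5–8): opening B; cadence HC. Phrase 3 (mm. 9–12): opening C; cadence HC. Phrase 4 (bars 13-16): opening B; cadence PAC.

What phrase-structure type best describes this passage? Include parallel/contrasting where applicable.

contrasting double period

Four phrases in two halves: the first half (mm. 1-8) ends with a half cadence, the second (measures 9–16) with a perfect authentic cadence — a large antecedent–consequent pair, i.e. a double period.
Phrase 3 begins with different material from phrase 1, making it contrasting.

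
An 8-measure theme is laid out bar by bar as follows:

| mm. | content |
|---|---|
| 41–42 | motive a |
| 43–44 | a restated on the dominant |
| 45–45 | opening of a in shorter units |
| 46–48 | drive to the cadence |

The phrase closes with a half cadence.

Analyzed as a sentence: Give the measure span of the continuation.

After the presentation (measures 41–44), the continuation covers the fragmentation through the cadence: mm. 45–48.

measures 45–48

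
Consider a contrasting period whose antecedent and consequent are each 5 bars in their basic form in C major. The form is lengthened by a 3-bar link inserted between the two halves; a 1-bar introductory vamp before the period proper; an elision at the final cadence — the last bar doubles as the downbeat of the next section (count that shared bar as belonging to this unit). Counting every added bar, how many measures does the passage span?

14 measures

Basic contrasting period: 5 + 5 = 10 bars.
10 (basic form) + 3 (link) + 1 (introduction) = 14.
The elision shares a bar with the next section but does not change this unit's count.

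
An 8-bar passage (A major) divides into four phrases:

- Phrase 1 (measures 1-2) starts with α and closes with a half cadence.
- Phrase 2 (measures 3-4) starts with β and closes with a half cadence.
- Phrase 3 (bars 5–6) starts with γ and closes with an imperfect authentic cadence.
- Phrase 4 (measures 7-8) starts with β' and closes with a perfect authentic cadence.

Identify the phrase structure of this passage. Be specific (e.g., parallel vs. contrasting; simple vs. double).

contrasting double period

Four phrases in two halves: the first half (mm. 1-4) ends with a half cadence, the second (mm. 5–8) with a perfect authentic cadence — a large antecedent–consequent pair, i.e. a double period.
Phrase 3 begins with different material from phrase 1, making it contrasting.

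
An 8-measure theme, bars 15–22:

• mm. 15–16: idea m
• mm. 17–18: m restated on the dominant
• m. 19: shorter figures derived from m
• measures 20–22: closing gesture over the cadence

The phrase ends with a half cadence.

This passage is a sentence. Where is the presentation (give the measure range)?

measures 15–18

The presentation of a sentence is the basic idea (mm. 15–16) plus its repetition (bars 17–18); the presentation is therefore mm. 15-18.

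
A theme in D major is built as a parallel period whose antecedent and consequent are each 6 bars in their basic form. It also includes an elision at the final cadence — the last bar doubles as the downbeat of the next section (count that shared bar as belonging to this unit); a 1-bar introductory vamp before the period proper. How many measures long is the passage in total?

Basic parallel period: 6 + 6 = 12 bars.
12 (basic form) + 1 (introduction) = 13.
The elision shares a bar with the next section but does not change this unit's count.

13 measures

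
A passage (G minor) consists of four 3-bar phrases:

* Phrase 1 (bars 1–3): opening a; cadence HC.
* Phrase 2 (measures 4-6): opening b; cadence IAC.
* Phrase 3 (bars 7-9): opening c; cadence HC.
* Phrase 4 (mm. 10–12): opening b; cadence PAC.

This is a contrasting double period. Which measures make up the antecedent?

In a double period the first pair of phrases (ending imperfect authentic cadence) is the large antecedent and the second pair (ending perfect authentic cadence) is the large consequent; the antecedent is measures 1–6.

measures 1–6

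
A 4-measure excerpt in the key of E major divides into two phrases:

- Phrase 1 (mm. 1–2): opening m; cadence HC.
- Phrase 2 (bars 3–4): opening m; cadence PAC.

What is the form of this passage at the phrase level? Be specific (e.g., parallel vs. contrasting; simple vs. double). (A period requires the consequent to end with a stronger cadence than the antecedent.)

parallel period

Phrase 1 ends with a half cadence (weaker) and phrase 2 with a perfect authentic cadence (stronger): antecedent + consequent = a period.
The two phrases open with the same material (m / m), so the period is parallel.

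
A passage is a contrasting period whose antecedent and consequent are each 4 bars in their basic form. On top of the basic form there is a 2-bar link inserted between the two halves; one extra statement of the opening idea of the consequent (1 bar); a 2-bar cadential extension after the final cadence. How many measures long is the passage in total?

Basic contrasting period: 4 + 4 = 8 bars.
8 (basic form) + 2 (link) + 1 (extra statement) + 2 (cadential extension) = 13.

13 measures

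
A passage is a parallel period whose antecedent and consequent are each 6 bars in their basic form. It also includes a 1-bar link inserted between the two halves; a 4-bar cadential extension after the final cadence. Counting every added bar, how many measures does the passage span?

17 measures

Basic parallel period: 6 + 6 = 12 bars.
12 (basic form) + 1 (link) + 4 (cadential extension) = 17.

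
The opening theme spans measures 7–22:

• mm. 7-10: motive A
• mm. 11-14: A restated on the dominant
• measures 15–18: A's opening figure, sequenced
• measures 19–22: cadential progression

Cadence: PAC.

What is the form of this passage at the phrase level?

Basic idea (mm. 7-10) + its repetition (measures 11–14) form the presentation; fragmentation and cadence (mm. 15–22) form the continuation — the 16-bar whole is a sentence.

sentence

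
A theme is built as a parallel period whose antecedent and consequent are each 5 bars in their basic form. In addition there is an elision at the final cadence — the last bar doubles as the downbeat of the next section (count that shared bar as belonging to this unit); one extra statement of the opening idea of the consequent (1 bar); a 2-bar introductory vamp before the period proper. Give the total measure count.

13 measures

Basic parallel period: 5 + 5 = 10 bars.
10 (basic form) + 1 (extra statement) + 2 (introduction) = 13.
The elision shares a bar with the next section but does not change this unit's count.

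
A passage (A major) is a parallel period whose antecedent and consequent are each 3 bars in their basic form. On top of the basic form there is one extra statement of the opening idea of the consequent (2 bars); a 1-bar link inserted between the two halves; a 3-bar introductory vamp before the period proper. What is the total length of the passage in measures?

Basic parallel period: 3 + 3 = 6 bars.
6 (basic form) + 2 (extra statement) + 1 (link) + 3 (introduction) = 12.

12 measures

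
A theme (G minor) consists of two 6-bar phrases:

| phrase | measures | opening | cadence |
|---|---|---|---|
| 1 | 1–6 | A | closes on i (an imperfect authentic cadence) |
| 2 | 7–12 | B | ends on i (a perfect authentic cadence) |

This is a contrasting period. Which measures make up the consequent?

measures 7–12

The phrase ending with the weaker cadence (imperfect authentic cadence) is the antecedent; the one ending more conclusively (perfect authentic cadence) is the consequent. The consequent is measures 7–12.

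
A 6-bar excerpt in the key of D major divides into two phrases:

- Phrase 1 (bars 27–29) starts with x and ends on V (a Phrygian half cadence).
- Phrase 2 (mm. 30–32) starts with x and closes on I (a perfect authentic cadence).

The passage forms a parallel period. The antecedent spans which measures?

measures 27–29

The antecedent is the phrase ending with the weaker cadence (Phrygian half cadence, phrase 1) and the consequent the one ending more conclusively (perfect authentic cadence, phrase 2); the antecedent is mm. 27-29.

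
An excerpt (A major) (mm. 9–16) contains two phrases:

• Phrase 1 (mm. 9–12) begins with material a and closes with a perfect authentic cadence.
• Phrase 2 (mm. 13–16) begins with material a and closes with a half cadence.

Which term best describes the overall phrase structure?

phrase group

The second phrase closes with a half cadence, which is not stronger than the first phrase's perfect authentic cadence; without a weak→strong cadential pair there is no antecedent–consequent relationship, so this is a phrase group rather than a period.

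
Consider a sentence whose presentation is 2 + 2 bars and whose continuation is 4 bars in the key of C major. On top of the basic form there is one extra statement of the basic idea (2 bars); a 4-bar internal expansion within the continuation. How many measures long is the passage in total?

14 measures

Basic sentence: 2 + 2 + 4 = 8 bars.
8 (basic form) + 2 (extra statement) + 4 (internal expansion) = 14.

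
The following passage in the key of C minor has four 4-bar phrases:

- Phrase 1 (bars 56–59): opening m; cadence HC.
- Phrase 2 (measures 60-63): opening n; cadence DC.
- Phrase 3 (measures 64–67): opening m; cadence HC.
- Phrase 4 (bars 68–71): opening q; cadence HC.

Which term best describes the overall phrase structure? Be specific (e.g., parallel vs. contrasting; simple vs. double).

phrase group

Phrase 4 ends with a half cadence, no stronger than phrase 2's deceptive cadence, so the four phrases do not form a double period; nor do phrases 3–4 duplicate 1–2, so it is not a repeated period. With no phrase reaching a conclusive cadence, the passage is a phrase group.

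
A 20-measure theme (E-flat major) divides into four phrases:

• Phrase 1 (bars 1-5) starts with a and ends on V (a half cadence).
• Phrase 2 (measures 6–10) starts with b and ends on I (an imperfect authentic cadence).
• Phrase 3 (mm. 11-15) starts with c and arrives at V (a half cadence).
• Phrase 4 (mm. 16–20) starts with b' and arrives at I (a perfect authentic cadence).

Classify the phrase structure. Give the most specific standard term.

contrasting double period

Four phrases in two halves: the first half (bars 1–10) ends with an imperfect authentic cadence, the second (bars 11–20) with a perfect authentic cadence — a large antecedent–consequent pair, i.e. a double period.
Phrase 3 begins with different material from phrase 1, making it contrasting.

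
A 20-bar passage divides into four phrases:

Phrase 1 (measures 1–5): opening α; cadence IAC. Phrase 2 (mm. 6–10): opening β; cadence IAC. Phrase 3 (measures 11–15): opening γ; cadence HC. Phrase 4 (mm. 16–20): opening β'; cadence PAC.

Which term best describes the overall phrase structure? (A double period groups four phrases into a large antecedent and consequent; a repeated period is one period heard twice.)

Four phrases in two halves: the first half (measures 1–10) ends with an imperfect authentic cadence, the second (mm. 11-20) with a perfect authentic cadence — a large antecedent–consequent pair, i.e. a double period.
Phrase 3 begins with different material from phrase 1, making it contrasting.

contrasting double period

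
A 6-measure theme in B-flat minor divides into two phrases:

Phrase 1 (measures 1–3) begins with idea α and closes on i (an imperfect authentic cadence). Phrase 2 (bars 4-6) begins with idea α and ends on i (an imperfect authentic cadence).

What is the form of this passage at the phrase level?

repeated phrase

Both phrases have the same opening (α) and the same cadence (imperfect authentic cadence): the second is a restatement, not a consequent, so this is a repeated phrase rather than a period.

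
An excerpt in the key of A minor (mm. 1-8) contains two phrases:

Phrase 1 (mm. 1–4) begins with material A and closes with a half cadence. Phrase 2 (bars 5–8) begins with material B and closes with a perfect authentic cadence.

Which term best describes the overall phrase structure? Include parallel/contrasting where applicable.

contrasting period

Phrase 1 ends with a half cadence (weaker) and phrase 2 with a perfect authentic cadence (stronger): antecedent + consequent = a period.
The two phrases open with different material (A / B), so the period is contrasting.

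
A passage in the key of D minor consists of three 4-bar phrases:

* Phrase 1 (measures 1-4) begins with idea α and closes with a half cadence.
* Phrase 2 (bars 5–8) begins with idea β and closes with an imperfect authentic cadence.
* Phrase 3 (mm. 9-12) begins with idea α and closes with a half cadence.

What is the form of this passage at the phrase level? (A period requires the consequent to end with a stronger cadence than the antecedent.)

phrase group

The final phrase closes with a half cadence, which is not stronger than the preceding imperfect authentic cadence; the 3 phrases lack an overall antecedent–consequent design and so form a phrase group.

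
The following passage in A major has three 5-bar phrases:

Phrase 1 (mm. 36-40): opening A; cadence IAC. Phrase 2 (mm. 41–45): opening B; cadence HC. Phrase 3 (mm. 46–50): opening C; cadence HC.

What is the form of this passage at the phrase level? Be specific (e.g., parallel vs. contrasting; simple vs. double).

phrase group

The final phrase closes with a half cadence, which is not stronger than the preceding half cadence; the 3 phrases lack an overall antecedent–consequent design and so form a phrase group.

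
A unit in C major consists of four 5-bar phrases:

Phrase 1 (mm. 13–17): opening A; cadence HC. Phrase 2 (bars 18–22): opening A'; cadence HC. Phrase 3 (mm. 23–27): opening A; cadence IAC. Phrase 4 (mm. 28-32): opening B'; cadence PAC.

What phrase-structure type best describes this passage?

parallel double period

Four phrases in two halves: the first half (mm. 13–22) ends with a half cadence, the second (bars 23–32) with a perfect authentic cadence — a large antecedent–consequent pair, i.e. a double period.
Phrase 3 begins with the same material as phrase 1, making it parallel.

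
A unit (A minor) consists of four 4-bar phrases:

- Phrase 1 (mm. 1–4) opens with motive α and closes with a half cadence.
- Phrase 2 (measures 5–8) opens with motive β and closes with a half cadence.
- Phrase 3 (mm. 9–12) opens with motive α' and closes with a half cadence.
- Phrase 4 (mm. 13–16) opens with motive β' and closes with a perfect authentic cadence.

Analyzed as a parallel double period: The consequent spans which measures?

measures 9–16

In a double period the four phrases pair into a large antecedent (phrases 1–2, ending half cadence) and a large consequent (phrases 3–4, ending perfect authentic cadence). The consequent spans mm. 9–16.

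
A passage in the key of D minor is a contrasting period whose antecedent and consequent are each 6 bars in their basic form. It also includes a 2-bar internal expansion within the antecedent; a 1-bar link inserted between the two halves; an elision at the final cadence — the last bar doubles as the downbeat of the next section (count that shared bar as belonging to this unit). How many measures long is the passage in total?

15 measures

Basic contrasting period: 6 + 6 = 12 bars.
12 (basic form) + 2 (internal expansion) + 1 (link) = 15.
The elision shares a bar with the next section but does not change this unit's count.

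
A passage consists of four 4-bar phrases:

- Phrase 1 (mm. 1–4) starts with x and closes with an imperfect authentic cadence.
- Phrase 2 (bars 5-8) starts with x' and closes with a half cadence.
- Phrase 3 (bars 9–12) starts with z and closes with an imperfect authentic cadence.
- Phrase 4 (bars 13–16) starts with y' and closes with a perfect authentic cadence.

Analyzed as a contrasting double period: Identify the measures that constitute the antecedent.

measures 1–8

In a double period the four phrases pair into a large antecedent (phrases 1–2, ending half cadence) and a large consequent (phrases 3–4, ending perfect authentic cadence). The antecedent spans bars 1–8.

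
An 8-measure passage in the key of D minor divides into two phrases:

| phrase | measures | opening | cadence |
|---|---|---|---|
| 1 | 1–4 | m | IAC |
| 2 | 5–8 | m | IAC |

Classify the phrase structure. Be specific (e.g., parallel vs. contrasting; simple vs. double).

repeated phrase

Both phrases have the same opening (m) and the same cadence (imperfect authentic cadence): the second is a restatement, not a consequent, so this is a repeated phrase rather than a period.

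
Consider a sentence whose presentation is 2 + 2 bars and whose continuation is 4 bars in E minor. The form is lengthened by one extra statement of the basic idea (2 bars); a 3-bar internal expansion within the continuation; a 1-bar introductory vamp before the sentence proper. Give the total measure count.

14 measures

Basic sentence: 2 + 2 + 4 = 8 bars.
8 (basic form) + 2 (extra statement) + 3 (internal expansion) + 1 (introduction) = 14.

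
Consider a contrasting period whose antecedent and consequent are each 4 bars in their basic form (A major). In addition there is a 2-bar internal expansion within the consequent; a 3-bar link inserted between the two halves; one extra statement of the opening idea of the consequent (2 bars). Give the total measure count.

Basic contrasting period: 4 + 4 = 8 bars.
8 (basic form) + 2 (internal expansion) + 3 (link) + 2 (extra statement) = 15.

15 measures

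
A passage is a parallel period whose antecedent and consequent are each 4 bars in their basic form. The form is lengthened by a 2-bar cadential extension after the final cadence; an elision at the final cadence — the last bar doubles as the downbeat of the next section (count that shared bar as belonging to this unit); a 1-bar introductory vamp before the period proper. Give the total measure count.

11 measures

Basic parallel period: 4 + 4 = 8 bars.
8 (basic form) + 2 (cadential extension) + 1 (introduction) = 11.
The elision shares a bar with the next section but does not change this unit's count.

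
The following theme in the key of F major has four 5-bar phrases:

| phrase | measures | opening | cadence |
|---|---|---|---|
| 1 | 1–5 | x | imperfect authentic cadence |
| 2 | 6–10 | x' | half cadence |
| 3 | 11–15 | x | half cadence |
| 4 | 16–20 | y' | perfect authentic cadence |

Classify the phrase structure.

parallel double period

Four phrases in two halves: the first half (measures 1–10) ends with a half cadence, the second (mm. 11-20) with a perfect authentic cadence — a large antecedent–consequent pair, i.e. a double period.
Phrase 3 begins with the same material as phrase 1, making it parallel.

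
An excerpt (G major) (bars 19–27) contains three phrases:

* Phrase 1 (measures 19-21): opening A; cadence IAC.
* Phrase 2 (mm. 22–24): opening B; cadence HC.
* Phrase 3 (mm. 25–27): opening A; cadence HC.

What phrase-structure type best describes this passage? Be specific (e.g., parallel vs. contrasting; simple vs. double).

The final phrase closes with a half cadence, which is not stronger than the preceding half cadence; the 3 phrases lack an overall antecedent–consequent design and so form a phrase group.

phrase group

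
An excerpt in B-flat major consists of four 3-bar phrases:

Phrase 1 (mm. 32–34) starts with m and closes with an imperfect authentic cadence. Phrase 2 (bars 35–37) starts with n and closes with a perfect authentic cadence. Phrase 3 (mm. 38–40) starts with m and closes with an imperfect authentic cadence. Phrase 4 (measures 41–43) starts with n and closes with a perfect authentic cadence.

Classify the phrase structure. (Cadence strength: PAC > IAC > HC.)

repeated period

The cadence pattern IAC–PAC–IAC–PAC is weak–strong twice, and phrases 3–4 restate phrases 1–2: a period heard twice, not a double period (which would end weakly at phrase 2).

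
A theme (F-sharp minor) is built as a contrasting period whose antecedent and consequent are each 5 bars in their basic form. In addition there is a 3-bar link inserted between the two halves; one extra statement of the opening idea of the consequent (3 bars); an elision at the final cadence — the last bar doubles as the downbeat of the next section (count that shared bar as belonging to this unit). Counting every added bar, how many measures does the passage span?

Basic contrasting period: 5 + 5 = 10 bars.
10 (basic form) + 3 (link) + 3 (extra statement) = 16.
The elision shares a bar with the next section but does not change this unit's count.

16 measures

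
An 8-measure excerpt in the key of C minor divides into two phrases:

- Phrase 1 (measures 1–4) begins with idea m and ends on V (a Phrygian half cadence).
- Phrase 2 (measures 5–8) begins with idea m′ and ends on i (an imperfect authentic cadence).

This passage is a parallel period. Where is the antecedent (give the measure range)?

The antecedent is the phrase ending with the weaker cadence (Phrygian half cadence, phrase 1) and the consequent the one ending more conclusively (imperfect authentic cadence, phrase 2); the antecedent is mm. 1–4.

measures 1–4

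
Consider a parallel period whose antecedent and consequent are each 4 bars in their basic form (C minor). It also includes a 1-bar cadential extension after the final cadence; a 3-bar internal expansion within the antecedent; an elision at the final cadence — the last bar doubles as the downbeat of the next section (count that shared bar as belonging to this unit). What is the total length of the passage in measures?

Basic parallel period: 4 + 4 = 8 bars.
8 (basic form) + 1 (cadential extension) + 3 (internal expansion) = 12.
The elision shares a bar with the next section but does not change this unit's count.

12 measures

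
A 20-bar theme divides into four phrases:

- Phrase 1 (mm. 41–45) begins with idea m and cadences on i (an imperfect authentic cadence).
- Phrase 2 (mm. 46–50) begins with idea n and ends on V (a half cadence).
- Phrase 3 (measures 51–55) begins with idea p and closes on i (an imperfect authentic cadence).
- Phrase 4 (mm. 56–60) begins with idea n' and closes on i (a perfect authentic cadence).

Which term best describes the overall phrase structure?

Four phrases in two halves: the first half (mm. 41-50) ends with a half cadence, the second (bars 51–60) with a perfect authentic cadence — a large antecedent–consequent pair, i.e. a double period.
Phrase 3 begins with different material from phrase 1, making it contrasting.

contrasting double period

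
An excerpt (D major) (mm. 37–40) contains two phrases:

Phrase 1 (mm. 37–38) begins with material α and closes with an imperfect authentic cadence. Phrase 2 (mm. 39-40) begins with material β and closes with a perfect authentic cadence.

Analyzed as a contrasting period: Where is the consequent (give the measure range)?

The antecedent is the phrase ending with the weaker cadence (imperfect authentic cadence, phrase 1) and the consequent the one ending more conclusively (perfect authentic cadence, phrase 2); the consequent is mm. 39-40.

measures 39–40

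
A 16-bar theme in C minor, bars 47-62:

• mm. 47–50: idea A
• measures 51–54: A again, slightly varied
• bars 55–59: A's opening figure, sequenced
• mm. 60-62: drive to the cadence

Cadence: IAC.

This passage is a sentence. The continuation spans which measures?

measures 55–62

After the presentation (measures 47–54), the continuation covers the fragmentation through the cadence: mm. 55–62.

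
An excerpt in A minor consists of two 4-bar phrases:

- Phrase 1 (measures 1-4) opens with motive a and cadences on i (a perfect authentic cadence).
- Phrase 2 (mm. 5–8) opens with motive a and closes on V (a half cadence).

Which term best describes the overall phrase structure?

The second phrase closes with a half cadence, which is not stronger than the first phrase's perfect authentic cadence; without a weak→strong cadential pair there is no antecedent–consequent relationship, so this is a phrase group rather than a period.

phrase group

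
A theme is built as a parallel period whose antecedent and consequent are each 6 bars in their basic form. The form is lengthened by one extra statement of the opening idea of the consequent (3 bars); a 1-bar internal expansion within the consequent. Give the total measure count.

16 measures

Basic parallel period: 6 + 6 = 12 bars.
12 (basic form) + 3 (extra statement) + 1 (internal expansion) = 16.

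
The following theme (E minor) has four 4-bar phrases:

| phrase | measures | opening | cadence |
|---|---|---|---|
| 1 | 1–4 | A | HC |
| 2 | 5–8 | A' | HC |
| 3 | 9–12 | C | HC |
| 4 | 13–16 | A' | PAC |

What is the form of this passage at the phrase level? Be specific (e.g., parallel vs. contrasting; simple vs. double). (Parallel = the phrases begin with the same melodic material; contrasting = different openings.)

contrasting double period

Four phrases in two halves: the first half (measures 1–8) ends with a half cadence, the second (mm. 9-16) with a perfect authentic cadence — a large antecedent–consequent pair, i.e. a double period.
Phrase 3 begins with different material from phrase 1, making it contrasting.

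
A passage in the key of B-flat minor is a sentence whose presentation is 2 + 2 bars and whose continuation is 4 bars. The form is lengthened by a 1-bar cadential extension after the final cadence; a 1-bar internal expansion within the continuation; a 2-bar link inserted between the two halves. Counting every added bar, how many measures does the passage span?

12 measures

Basic sentence: 2 + 2 + 4 = 8 bars.
8 (basic form) + 1 (cadential extension) + 1 (internal expansion) + 2 (link) = 12.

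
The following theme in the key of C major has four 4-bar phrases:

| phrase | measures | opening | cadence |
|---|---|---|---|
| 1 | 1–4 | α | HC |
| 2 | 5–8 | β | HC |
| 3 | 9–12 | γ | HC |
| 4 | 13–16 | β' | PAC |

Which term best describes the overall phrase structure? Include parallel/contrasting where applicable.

contrasting double period

Four phrases in two halves: the first half (measures 1–8) ends with a half cadence, the second (mm. 9-16) with a perfect authentic cadence — a large antecedent–consequent pair, i.e. a double period.
Phrase 3 begins with different material from phrase 1, making it contrasting.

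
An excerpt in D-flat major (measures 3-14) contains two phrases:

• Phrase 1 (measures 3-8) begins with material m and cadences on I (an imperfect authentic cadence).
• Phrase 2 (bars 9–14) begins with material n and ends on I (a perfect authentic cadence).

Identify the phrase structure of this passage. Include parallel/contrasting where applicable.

Phrase 1 ends with an imperfect authentic cadence (weaker) and phrase 2 with a perfect authentic cadence (stronger): antecedent + consequent = a period.
The two phrases open with different material (m / n), so the period is contrasting.

contrasting period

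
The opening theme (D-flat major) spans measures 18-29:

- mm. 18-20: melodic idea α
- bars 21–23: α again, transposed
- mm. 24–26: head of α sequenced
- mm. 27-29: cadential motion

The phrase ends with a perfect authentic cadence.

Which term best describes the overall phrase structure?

sentence

Basic idea (bars 18–20) + its repetition (mm. 21–23) form the presentation; fragmentation and cadence (bars 24–29) form the continuation — the 12-bar whole is a sentence.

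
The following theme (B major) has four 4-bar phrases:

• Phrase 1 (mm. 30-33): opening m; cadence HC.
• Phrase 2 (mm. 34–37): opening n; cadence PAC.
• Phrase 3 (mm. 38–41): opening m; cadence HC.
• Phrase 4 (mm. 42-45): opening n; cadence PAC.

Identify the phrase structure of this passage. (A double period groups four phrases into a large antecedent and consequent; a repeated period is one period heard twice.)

repeated period

The cadence pattern HC–PAC–HC–PAC is weak–strong twice, and phrases 3–4 restate phrases 1–2: a period heard twice, not a double period (which would end weakly at phrase 2).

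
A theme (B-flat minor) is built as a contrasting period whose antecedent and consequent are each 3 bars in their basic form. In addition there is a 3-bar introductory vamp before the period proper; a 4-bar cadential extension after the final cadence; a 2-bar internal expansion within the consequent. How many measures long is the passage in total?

15 measures

Basic contrasting period: 3 + 3 = 6 bars.
6 (basic form) + 3 (introduction) + 4 (cadential extension) + 2 (internal expansion) = 15.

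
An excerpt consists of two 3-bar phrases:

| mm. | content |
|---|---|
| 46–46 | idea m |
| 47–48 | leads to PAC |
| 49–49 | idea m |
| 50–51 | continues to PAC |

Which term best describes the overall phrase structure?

Both phrases have the same opening (m) and the same cadence (perfect authentic cadence): the second is a restatement, not a consequent, so this is a repeated phrase rather than a period.

repeated phrase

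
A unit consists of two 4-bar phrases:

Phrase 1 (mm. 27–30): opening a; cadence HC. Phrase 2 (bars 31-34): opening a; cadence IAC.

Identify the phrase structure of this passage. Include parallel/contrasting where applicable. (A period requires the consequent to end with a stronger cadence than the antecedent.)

parallel period

Phrase 1 ends with a half cadence (weaker) and phrase 2 with an imperfect authentic cadence (stronger): antecedent + consequent = a period.
The two phrases open with the same material (a / a), so the period is parallel.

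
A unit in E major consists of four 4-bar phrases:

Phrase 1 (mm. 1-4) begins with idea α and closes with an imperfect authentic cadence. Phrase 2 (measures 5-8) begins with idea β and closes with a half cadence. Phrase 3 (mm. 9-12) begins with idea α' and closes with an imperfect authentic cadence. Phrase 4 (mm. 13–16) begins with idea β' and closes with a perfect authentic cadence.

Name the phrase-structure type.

Four phrases in two halves: the first half (mm. 1–8) ends with a half cadence, the second (bars 9–16) with a perfect authentic cadence — a large antecedent–consequent pair, i.e. a double period.
Phrase 3 begins with the same material as phrase 1, making it parallel.

parallel double period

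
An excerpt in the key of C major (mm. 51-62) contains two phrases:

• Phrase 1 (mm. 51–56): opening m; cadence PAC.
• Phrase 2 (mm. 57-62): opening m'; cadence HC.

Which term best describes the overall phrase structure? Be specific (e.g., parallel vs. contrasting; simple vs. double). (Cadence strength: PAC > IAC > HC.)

phrase group

The second phrase closes with a half cadence, which is not stronger than the first phrase's perfect authentic cadence; without a weak→strong cadential pair there is no antecedent–consequent relationship, so this is a phrase group rather than a period.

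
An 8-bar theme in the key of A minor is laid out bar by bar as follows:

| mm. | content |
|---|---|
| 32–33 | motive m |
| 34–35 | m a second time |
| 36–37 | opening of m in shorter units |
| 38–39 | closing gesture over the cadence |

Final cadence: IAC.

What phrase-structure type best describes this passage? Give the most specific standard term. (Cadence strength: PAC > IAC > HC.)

sentence

Basic idea (mm. 32–33) + its repetition (bars 34-35) form the presentation; fragmentation and cadence (bars 36-39) form the continuation — the 8-bar whole is a sentence.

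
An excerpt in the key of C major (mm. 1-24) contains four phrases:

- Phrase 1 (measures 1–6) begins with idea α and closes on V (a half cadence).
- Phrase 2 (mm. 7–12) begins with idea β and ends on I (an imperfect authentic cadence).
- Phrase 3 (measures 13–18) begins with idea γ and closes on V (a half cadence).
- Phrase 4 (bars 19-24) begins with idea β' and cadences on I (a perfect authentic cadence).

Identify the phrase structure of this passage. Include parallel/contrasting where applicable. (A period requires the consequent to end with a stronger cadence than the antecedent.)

contrasting double period

Four phrases in two halves: the first half (measures 1–12) ends with an imperfect authentic cadence, the second (bars 13–24) with a perfect authentic cadence — a large antecedent–consequent pair, i.e. a double period.
Phrase 3 begins with different material from phrase 1, making it contrasting.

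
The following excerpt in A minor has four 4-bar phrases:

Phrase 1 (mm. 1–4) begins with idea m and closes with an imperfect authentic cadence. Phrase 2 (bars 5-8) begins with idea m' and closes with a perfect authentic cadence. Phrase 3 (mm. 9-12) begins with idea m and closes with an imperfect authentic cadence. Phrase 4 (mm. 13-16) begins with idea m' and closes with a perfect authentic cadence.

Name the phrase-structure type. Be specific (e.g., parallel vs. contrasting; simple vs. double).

The cadence pattern IAC–PAC–IAC–PAC is weak–strong twice, and phrases 3–4 restate phrases 1–2: a period heard twice, not a double period (which would end weakly at phrase 2).

repeated period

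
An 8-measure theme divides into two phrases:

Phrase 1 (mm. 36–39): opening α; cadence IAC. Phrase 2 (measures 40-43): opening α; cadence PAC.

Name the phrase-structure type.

Phrase 1 ends with an imperfect authentic cadence (weaker) and phrase 2 with a perfect authentic cadence (stronger): antecedent + consequent = a period.
The two phrases open with the same material (α / α), so the period is parallel.

parallel period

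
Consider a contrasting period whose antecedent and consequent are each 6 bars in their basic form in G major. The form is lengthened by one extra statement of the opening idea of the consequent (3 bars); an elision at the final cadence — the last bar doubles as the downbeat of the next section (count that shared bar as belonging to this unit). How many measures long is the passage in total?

15 measures

Basic contrasting period: 6 + 6 = 12 bars.
12 (basic form) + 3 (extra statement) = 15.
The elision shares a bar with the next section but does not change this unit's count.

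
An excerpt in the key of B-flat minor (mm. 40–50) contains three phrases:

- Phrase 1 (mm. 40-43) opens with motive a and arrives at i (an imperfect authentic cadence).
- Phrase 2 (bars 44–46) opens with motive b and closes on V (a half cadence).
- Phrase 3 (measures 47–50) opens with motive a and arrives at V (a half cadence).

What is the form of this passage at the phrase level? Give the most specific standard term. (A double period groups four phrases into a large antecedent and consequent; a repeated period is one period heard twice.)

phrase group

The final phrase closes with a half cadence, which is not stronger than the preceding half cadence; the 3 phrases lack an overall antecedent–consequent design and so form a phrase group.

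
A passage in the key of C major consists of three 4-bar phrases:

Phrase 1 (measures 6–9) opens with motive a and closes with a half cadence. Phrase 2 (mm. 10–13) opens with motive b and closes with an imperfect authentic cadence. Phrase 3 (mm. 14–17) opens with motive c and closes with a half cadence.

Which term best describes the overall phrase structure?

phrase group

The final phrase closes with a half cadence, which is not stronger than the preceding imperfect authentic cadence; the 3 phrases lack an overall antecedent–consequent design and so form a phrase group.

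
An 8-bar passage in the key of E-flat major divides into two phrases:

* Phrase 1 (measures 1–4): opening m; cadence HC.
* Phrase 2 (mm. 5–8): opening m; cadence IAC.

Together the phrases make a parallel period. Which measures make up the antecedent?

measures 1–4

The phrase ending with the weaker cadence (half cadence) is the antecedent; the one ending more conclusively (imperfect authentic cadence) is the consequent. The antecedent is measures 1–4.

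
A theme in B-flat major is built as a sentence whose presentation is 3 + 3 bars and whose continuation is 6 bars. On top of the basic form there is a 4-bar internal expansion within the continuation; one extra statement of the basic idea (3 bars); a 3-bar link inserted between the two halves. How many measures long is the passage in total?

Basic sentence: 3 + 3 + 6 = 12 bars.
12 (basic form) + 4 (internal expansion) + 3 (extra statement) + 3 (link) = 22.

22 measures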